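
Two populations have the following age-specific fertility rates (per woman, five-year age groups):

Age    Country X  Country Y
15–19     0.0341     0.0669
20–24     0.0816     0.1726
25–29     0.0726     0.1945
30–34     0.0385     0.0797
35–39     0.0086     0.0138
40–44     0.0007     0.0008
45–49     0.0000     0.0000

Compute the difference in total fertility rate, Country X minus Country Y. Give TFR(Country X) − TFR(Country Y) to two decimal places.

-1.46

Country X:
  Sum of ASFRs = 0.0341 + 0.0816 + 0.0726 + 0.0385 + 0.0086 + 0.0007 + 0.0000 = 0.2361
  TFR = 5 × 0.2361 = 1.1805
Country Y:
  Sum of ASFRs = 0.0669 + 0.1726 + 0.1945 + 0.0797 + 0.0138 + 0.0008 + 0.0000 = 0.5283
  TFR = 5 × 0.5283 = 2.6415
Difference = 1.1805 − 2.6415 = -1.461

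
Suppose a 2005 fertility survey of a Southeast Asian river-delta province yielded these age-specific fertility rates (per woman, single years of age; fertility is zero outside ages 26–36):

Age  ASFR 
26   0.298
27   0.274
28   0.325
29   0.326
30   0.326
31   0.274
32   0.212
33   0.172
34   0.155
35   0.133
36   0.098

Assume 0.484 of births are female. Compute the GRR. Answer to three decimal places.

1.255

Proportion female at birth = 0.484.
Sum of ASFRs = 0.298 + 0.274 + 0.325 + 0.326 + 0.326 + 0.274 + 0.212 + 0.172 + 0.155 + 0.133 + 0.098 = 2.593
TFR = 2.593
GRR = 0.484 × 2.593 = 1.25501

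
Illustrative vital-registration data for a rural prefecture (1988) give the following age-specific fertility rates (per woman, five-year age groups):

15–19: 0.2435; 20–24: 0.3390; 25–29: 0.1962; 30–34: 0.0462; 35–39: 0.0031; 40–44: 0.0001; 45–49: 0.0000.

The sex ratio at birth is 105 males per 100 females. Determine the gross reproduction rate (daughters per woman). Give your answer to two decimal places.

Proportion female at birth = 100 / (100 + 105) = 0.48780.
Sum of ASFRs = 0.2435 + 0.3390 + 0.1962 + 0.0462 + 0.0031 + 0.0001 + 0.0000 = 0.8281
TFR = 5 × 0.8281 = 4.1405
GRR = 0.48780 × 4.1405 = 2.01974

2.02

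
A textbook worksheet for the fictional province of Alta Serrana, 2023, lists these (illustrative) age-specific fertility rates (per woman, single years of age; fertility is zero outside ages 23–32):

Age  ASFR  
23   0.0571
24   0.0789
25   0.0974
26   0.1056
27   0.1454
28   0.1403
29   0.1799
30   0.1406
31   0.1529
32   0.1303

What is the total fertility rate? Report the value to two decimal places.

1.23

Sum of ASFRs = 0.0571 + 0.0789 + 0.0974 + 0.1056 + 0.1454 + 0.1403 + 0.1799 + 0.1406 + 0.1529 + 0.1303 = 1.2284
TFR = 1.2284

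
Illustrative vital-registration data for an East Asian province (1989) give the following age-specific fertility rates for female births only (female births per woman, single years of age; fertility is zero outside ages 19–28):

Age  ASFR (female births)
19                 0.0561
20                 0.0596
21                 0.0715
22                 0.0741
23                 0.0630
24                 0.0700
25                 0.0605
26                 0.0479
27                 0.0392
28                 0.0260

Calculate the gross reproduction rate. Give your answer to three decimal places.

Sum of female ASFRs = 0.0561 + 0.0596 + 0.0715 + 0.0741 + 0.0630 + 0.0700 + 0.0605 + 0.0479 + 0.0392 + 0.0260 = 0.5679
GRR = 0.5679

0.568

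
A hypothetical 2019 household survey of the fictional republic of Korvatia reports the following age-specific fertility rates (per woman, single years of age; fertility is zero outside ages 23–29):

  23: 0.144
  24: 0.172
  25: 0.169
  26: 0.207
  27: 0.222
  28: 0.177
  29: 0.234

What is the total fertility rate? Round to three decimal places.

1.325

Sum of ASFRs = 0.144 + 0.172 + 0.169 + 0.207 + 0.222 + 0.177 + 0.234 = 1.325
TFR = 1.325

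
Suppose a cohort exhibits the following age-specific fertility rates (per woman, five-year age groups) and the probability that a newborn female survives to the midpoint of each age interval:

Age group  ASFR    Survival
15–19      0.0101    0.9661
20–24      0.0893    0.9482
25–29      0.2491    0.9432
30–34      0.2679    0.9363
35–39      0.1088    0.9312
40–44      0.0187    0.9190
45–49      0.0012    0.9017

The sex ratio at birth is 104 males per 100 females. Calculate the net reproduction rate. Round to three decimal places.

1.715

Proportion female at birth = 100 / (100 + 104) = 0.49020.
Per-age-group product (5 × ASFR × survival probability):
  15–19: 5 × 0.0101 × 0.9661 = 0.04879
  20–24: 5 × 0.0893 × 0.9482 = 0.42337
  25–29: 5 × 0.2491 × 0.9432 = 1.17476
  30–34: 5 × 0.2679 × 0.9363 = 1.25417
  35–39: 5 × 0.1088 × 0.9312 = 0.50657
  40–44: 5 × 0.0187 × 0.9190 = 0.08593
  45–49: 5 × 0.0012 × 0.9017 = 0.00541
Sum = 3.49900
NRR = 0.49020 × 3.49900 = 1.71521
With NRR above 1 the population is above replacement fertility.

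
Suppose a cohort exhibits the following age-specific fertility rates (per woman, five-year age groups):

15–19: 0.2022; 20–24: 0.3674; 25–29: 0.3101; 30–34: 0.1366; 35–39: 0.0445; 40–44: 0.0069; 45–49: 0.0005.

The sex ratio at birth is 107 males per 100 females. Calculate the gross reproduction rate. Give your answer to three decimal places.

2.580

Proportion female at birth = 100 / (100 + 107) = 0.48309.
Sum of ASFRs = 0.2022 + 0.3674 + 0.3101 + 0.1366 + 0.0445 + 0.0069 + 0.0005 = 1.0682
TFR = 5 × 1.0682 = 5.341
GRR = 0.48309 × 5.341 = 2.58018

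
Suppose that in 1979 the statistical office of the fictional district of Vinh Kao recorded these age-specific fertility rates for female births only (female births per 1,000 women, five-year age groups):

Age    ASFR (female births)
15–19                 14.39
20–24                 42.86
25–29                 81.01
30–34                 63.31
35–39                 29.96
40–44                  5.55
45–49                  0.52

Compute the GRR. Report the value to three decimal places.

1.188

Sum of female ASFRs = 14.39 + 42.86 + 81.01 + 63.31 + 29.96 + 5.55 + 0.52 = 237.60
GRR = 5 × 237.60 / 1000 = 1.188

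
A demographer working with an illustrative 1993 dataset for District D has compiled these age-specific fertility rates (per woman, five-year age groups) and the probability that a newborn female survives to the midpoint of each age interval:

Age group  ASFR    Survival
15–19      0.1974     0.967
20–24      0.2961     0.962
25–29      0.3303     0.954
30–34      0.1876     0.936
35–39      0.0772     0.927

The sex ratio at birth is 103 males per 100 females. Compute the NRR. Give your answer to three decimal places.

2.557

Proportion female at birth = 100 / (100 + 103) = 0.49261.
Survival-weighted fertility by age (5·fₓ·Sₓ):
  15–19: 5 × 0.1974 × 0.967 = 0.95443
  20–24: 5 × 0.2961 × 0.962 = 1.42424
  25–29: 5 × 0.3303 × 0.954 = 1.57553
  30–34: 5 × 0.1876 × 0.936 = 0.87797
  35–39: 5 × 0.0772 × 0.927 = 0.35782
Sum = 5.18999
NRR = 0.49261 × 5.18999 = 2.55664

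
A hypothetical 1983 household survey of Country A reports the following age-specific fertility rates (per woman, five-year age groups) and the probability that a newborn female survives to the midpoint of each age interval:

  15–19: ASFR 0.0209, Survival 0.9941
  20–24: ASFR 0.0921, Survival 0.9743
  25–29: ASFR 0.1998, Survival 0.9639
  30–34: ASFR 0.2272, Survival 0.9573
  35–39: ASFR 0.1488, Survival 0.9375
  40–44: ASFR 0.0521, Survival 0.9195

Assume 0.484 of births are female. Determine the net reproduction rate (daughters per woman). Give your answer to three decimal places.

Proportion female at birth = 0.484.
Per-age-group product (5 × ASFR × survival probability):
  15–19: 5 × 0.0209 × 0.9941 = 0.10388
  20–24: 5 × 0.0921 × 0.9743 = 0.44867
  25–29: 5 × 0.1998 × 0.9639 = 0.96294
  30–34: 5 × 0.2272 × 0.9573 = 1.08749
  35–39: 5 × 0.1488 × 0.9375 = 0.69750
  40–44: 5 × 0.0521 × 0.9195 = 0.23953
Sum = 3.54001
NRR = 0.484 × 3.54001 = 1.71336

1.713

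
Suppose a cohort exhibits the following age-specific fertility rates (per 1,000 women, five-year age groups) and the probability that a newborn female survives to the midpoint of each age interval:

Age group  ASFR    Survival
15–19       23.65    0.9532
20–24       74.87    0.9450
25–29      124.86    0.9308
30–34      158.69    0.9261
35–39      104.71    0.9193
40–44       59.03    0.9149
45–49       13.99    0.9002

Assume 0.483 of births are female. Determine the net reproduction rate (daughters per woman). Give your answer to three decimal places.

1.254

Proportion female at birth = 0.483.
Weighting each age-specific rate by interval width and survival:
  15–19: 5 × 23.65/1000 × 0.9532 = 0.11272
  20–24: 5 × 74.87/1000 × 0.9450 = 0.35376
  25–29: 5 × 124.86/1000 × 0.9308 = 0.58110
  30–34: 5 × 158.69/1000 × 0.9261 = 0.73481
  35–39: 5 × 104.71/1000 × 0.9193 = 0.48130
  40–44: 5 × 59.03/1000 × 0.9149 = 0.27003
  45–49: 5 × 13.99/1000 × 0.9002 = 0.06297
Sum = 2.59669
NRR = 0.483 × 2.59669 = 1.25420
With NRR above 1 the population is above replacement fertility.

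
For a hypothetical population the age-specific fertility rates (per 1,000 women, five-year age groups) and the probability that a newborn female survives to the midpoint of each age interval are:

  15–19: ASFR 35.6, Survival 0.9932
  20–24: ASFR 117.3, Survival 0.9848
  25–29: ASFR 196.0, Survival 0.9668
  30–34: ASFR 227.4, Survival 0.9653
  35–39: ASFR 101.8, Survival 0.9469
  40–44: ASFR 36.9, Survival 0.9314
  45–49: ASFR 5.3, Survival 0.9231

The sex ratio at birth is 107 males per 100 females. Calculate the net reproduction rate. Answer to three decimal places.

Proportion female at birth = 100 / (100 + 107) = 0.48309.
Survival-weighted fertility by age (5·fₓ·Sₓ):
  15–19: 5 × 35.6/1000 × 0.9932 = 0.17679
  20–24: 5 × 117.3/1000 × 0.9848 = 0.57759
  25–29: 5 × 196.0/1000 × 0.9668 = 0.94746
  30–34: 5 × 227.4/1000 × 0.9653 = 1.09755
  35–39: 5 × 101.8/1000 × 0.9469 = 0.48197
  40–44: 5 × 36.9/1000 × 0.9314 = 0.17184
  45–49: 5 × 5.3/1000 × 0.9231 = 0.02446
Sum = 3.47766
NRR = 0.48309 × 3.47766 = 1.68002
With NRR above 1 the population is above replacement fertility.

1.680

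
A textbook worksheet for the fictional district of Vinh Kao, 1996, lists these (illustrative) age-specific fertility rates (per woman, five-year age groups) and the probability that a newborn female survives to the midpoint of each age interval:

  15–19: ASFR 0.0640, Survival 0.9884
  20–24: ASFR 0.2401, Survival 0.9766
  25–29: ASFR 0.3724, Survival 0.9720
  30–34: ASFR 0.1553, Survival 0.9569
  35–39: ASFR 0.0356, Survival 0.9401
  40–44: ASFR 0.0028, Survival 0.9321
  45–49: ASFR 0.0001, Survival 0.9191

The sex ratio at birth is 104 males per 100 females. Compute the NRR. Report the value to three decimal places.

Proportion female at birth = 100 / (100 + 104) = 0.49020.
Weighting each age-specific rate by interval width and survival:
  15–19: 5 × 0.0640 × 0.9884 = 0.31629
  20–24: 5 × 0.2401 × 0.9766 = 1.17241
  25–29: 5 × 0.3724 × 0.9720 = 1.80986
  30–34: 5 × 0.1553 × 0.9569 = 0.74303
  35–39: 5 × 0.0356 × 0.9401 = 0.16734
  40–44: 5 × 0.0028 × 0.9321 = 0.01305
  45–49: 5 × 0.0001 × 0.9191 = 0.00046
Sum = 4.22244
NRR = 0.49020 × 4.22244 = 2.06984

2.070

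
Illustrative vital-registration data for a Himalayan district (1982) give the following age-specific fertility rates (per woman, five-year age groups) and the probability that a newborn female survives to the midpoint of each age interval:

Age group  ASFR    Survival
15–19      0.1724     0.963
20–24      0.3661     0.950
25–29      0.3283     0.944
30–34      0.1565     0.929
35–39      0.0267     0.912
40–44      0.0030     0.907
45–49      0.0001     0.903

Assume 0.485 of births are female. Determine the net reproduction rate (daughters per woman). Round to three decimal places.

Proportion female at birth = 0.485.
Weighting each age-specific rate by interval width and survival:
  15–19: 5 × 0.1724 × 0.963 = 0.83011
  20–24: 5 × 0.3661 × 0.950 = 1.73898
  25–29: 5 × 0.3283 × 0.944 = 1.54958
  30–34: 5 × 0.1565 × 0.929 = 0.72694
  35–39: 5 × 0.0267 × 0.912 = 0.12175
  40–44: 5 × 0.0030 × 0.907 = 0.01361
  45–49: 5 × 0.0001 × 0.903 = 0.00045
Sum = 4.98142
NRR = 0.485 × 4.98142 = 2.41599
With NRR above 1 the population is above replacement fertility.

2.416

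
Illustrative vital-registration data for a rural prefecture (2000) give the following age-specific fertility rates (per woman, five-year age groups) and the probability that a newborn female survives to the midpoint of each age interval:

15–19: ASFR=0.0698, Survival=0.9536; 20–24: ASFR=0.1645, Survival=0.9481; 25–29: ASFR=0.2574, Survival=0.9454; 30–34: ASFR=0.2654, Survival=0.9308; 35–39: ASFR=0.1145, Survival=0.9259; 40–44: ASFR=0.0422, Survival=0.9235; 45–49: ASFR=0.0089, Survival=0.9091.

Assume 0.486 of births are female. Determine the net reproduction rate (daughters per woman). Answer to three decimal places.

2.104

Proportion female at birth = 0.486.
Each age group contributes 5 × ASFR × survival:
  15–19: 5 × 0.0698 × 0.9536 = 0.33281
  20–24: 5 × 0.1645 × 0.9481 = 0.77981
  25–29: 5 × 0.2574 × 0.9454 = 1.21673
  30–34: 5 × 0.2654 × 0.9308 = 1.23517
  35–39: 5 × 0.1145 × 0.9259 = 0.53008
  40–44: 5 × 0.0422 × 0.9235 = 0.19486
  45–49: 5 × 0.0089 × 0.9091 = 0.04045
Sum = 4.32991
NRR = 0.486 × 4.32991 = 2.10434
NRR > 1, so each generation more than replaces itself.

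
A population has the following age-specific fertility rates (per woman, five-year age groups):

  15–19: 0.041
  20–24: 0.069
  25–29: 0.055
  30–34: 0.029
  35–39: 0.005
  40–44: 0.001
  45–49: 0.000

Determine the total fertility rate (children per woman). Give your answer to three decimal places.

1.000

Sum of ASFRs = 0.041 + 0.069 + 0.055 + 0.029 + 0.005 + 0.001 + 0.000 = 0.200
TFR = 5 × 0.200 = 1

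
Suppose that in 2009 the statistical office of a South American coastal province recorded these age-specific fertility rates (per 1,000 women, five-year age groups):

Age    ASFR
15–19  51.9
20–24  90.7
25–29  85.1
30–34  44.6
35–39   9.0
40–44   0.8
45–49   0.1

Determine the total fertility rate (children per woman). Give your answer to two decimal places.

1.41

Sum of ASFRs = 51.9 + 90.7 + 85.1 + 44.6 + 9.0 + 0.8 + 0.1 = 282.2
TFR = 5 × 282.2 / 1000 = 1.411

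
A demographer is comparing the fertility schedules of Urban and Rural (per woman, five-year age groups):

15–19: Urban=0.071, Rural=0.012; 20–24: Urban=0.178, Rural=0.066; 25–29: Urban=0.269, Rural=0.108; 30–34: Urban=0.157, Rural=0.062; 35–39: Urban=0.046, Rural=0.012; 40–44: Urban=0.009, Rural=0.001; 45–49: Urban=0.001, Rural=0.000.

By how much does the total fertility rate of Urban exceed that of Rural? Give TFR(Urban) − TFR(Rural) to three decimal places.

2.350

Urban:
  Sum of ASFRs = 0.071 + 0.178 + 0.269 + 0.157 + 0.046 + 0.009 + 0.001 = 0.731
  TFR = 5 × 0.731 = 3.655
Rural:
  Sum of ASFRs = 0.012 + 0.066 + 0.108 + 0.062 + 0.012 + 0.001 + 0.000 = 0.261
  TFR = 5 × 0.261 = 1.305
Difference = 3.655 − 1.305 = 2.35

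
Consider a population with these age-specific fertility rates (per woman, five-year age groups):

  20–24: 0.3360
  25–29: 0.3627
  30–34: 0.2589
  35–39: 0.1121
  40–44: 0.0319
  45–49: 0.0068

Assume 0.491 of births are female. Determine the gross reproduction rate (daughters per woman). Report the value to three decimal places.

Proportion female at birth = 0.491.
Sum of ASFRs = 0.3360 + 0.3627 + 0.2589 + 0.1121 + 0.0319 + 0.0068 = 1.1084
TFR = 5 × 1.1084 = 5.542
GRR = 0.491 × 5.542 = 2.72112

2.721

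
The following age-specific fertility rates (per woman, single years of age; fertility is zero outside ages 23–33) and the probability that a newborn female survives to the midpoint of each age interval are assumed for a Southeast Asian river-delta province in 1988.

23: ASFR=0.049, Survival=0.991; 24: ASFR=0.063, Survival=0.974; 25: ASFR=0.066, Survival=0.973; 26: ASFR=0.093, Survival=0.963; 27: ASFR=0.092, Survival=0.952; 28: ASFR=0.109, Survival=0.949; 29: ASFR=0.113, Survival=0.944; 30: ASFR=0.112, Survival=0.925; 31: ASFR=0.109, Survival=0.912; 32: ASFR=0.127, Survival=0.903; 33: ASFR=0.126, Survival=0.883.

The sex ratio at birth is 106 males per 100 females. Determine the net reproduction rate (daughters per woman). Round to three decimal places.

0.481

Proportion female at birth = 100 / (100 + 106) = 0.48544.
Per-age-group product (1 × ASFR × survival probability):
  23: 1 × 0.049 × 0.991 = 0.04856
  24: 1 × 0.063 × 0.974 = 0.06136
  25: 1 × 0.066 × 0.973 = 0.06422
  26: 1 × 0.093 × 0.963 = 0.08956
  27: 1 × 0.092 × 0.952 = 0.08758
  28: 1 × 0.109 × 0.949 = 0.10344
  29: 1 × 0.113 × 0.944 = 0.10667
  30: 1 × 0.112 × 0.925 = 0.10360
  31: 1 × 0.109 × 0.912 = 0.09941
  32: 1 × 0.127 × 0.903 = 0.11468
  33: 1 × 0.126 × 0.883 = 0.11126
Sum = 0.99034
NRR = 0.48544 × 0.99034 = 0.48075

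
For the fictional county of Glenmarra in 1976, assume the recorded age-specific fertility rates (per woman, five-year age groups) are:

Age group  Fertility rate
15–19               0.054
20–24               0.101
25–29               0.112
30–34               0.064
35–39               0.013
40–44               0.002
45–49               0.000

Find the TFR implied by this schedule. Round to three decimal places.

1.730

Sum of ASFRs = 0.054 + 0.101 + 0.112 + 0.064 + 0.013 + 0.002 + 0.000 = 0.346
TFR = 5 × 0.346 = 1.73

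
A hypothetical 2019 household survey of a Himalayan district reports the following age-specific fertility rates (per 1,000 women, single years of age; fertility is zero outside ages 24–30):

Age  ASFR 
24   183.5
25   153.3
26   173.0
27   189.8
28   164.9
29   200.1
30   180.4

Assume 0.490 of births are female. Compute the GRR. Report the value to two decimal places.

0.61

Proportion female at birth = 0.490.
Sum of ASFRs = 183.5 + 153.3 + 173.0 + 189.8 + 164.9 + 200.1 + 180.4 = 1245.0
TFR = 1245.0 / 1000 = 1.245
GRR = 0.490 × 1.245 = 0.61005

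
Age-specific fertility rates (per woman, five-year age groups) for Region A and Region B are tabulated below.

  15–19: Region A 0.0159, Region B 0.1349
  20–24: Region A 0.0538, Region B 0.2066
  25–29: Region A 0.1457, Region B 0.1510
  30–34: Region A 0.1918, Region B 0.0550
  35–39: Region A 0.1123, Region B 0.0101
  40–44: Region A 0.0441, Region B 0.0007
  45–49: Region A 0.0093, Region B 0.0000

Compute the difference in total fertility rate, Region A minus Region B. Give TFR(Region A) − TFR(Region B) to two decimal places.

0.07

Region A:
  Sum of ASFRs = 0.0159 + 0.0538 + 0.1457 + 0.1918 + 0.1123 + 0.0441 + 0.0093 = 0.5729
  TFR = 5 × 0.5729 = 2.8645
Region B:
  Sum of ASFRs = 0.1349 + 0.2066 + 0.1510 + 0.0550 + 0.0101 + 0.0007 + 0.0000 = 0.5583
  TFR = 5 × 0.5583 = 2.7915
Difference = 2.8645 − 2.7915 = 0.073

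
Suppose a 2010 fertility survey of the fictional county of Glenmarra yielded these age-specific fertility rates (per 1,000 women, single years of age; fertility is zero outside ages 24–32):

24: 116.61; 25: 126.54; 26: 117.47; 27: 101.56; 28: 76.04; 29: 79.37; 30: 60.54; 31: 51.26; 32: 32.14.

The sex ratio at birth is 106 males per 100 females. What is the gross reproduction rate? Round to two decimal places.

0.37

Proportion female at birth = 100 / (100 + 106) = 0.48544.
Sum of ASFRs = 116.61 + 126.54 + 117.47 + 101.56 + 76.04 + 79.37 + 60.54 + 51.26 + 32.14 = 761.53
TFR = 761.53 / 1000 = 0.76153
GRR = 0.48544 × 0.76153 = 0.36968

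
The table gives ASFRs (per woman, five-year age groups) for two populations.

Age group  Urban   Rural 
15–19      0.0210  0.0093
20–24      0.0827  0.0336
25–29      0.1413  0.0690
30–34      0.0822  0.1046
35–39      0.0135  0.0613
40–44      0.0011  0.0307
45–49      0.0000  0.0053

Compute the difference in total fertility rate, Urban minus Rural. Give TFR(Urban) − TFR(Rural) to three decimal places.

0.140

Urban:
  Sum of ASFRs = 0.0210 + 0.0827 + 0.1413 + 0.0822 + 0.0135 + 0.0011 + 0.0000 = 0.3418
  TFR = 5 × 0.3418 = 1.709
Rural:
  Sum of ASFRs = 0.0093 + 0.0336 + 0.0690 + 0.1046 + 0.0613 + 0.0307 + 0.0053 = 0.3138
  TFR = 5 × 0.3138 = 1.569
Difference = 1.709 − 1.569 = 0.14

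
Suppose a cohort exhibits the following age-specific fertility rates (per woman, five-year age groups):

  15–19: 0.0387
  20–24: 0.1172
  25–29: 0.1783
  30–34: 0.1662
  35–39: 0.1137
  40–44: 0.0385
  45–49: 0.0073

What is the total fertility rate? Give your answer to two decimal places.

Sum of ASFRs = 0.0387 + 0.1172 + 0.1783 + 0.1662 + 0.1137 + 0.0385 + 0.0073 = 0.6599
TFR = 5 × 0.6599 = 3.2995

3.30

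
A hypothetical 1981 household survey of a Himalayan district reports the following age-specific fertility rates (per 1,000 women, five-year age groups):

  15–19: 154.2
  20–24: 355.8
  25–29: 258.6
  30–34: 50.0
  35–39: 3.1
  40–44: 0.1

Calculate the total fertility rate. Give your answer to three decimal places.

4.109

Sum of ASFRs = 154.2 + 355.8 + 258.6 + 50.0 + 3.1 + 0.1 = 821.8
TFR = 5 × 821.8 / 1000 = 4.109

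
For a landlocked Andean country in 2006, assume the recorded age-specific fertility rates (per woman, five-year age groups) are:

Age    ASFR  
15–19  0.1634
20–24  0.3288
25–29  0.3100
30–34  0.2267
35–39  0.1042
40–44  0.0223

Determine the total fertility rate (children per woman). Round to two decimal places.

Sum of ASFRs = 0.1634 + 0.3288 + 0.3100 + 0.2267 + 0.1042 + 0.0223 = 1.1554
TFR = 5 × 1.1554 = 5.777

5.78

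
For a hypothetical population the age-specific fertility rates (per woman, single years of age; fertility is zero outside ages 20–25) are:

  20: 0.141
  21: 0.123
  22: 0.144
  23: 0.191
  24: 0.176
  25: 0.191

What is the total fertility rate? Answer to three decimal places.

Sum of ASFRs = 0.141 + 0.123 + 0.144 + 0.191 + 0.176 + 0.191 = 0.966
TFR = 0.966

0.966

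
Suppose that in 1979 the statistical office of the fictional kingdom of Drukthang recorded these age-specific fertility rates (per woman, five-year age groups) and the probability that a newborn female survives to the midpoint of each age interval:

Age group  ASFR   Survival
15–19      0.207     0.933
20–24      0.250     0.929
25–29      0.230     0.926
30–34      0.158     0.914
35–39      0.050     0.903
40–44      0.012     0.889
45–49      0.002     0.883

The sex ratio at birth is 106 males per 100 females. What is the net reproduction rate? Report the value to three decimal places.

Proportion female at birth = 100 / (100 + 106) = 0.48544.
Per-age-group product (5 × ASFR × survival probability):
  15–19: 5 × 0.207 × 0.933 = 0.96566
  20–24: 5 × 0.250 × 0.929 = 1.16125
  25–29: 5 × 0.230 × 0.926 = 1.06490
  30–34: 5 × 0.158 × 0.914 = 0.72206
  35–39: 5 × 0.050 × 0.903 = 0.22575
  40–44: 5 × 0.012 × 0.889 = 0.05334
  45–49: 5 × 0.002 × 0.883 = 0.00883
Sum = 4.20179
NRR = 0.48544 × 4.20179 = 2.03972

2.040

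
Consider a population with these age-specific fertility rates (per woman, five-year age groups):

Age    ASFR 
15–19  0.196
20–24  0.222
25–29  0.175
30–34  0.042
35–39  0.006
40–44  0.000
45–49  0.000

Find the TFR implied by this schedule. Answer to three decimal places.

Sum of ASFRs = 0.196 + 0.222 + 0.175 + 0.042 + 0.006 + 0.000 + 0.000 = 0.641
TFR = 5 × 0.641 = 3.205

3.205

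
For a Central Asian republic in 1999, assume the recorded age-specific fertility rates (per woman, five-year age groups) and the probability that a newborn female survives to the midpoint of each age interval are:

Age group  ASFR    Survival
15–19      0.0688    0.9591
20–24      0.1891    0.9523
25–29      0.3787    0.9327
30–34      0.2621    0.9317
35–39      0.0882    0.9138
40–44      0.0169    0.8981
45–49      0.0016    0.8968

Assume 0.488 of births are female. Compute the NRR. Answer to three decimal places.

Proportion female at birth = 0.488.
Each age group contributes 5 × ASFR × survival:
  15–19: 5 × 0.0688 × 0.9591 = 0.32993
  20–24: 5 × 0.1891 × 0.9523 = 0.90040
  25–29: 5 × 0.3787 × 0.9327 = 1.76607
  30–34: 5 × 0.2621 × 0.9317 = 1.22099
  35–39: 5 × 0.0882 × 0.9138 = 0.40299
  40–44: 5 × 0.0169 × 0.8981 = 0.07589
  45–49: 5 × 0.0016 × 0.8968 = 0.00717
Sum = 4.70344
NRR = 0.488 × 4.70344 = 2.29528

2.295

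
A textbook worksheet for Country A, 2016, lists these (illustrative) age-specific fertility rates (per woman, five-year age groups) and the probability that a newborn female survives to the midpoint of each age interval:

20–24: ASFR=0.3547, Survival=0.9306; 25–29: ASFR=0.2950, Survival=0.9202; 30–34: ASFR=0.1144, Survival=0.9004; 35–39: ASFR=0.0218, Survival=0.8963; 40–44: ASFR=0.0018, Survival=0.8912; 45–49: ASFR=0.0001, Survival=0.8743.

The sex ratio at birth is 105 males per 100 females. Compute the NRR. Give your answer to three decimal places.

Proportion female at birth = 100 / (100 + 105) = 0.48780.
Per-age-group product (5 × ASFR × survival probability):
  20–24: 5 × 0.3547 × 0.9306 = 1.65042
  25–29: 5 × 0.2950 × 0.9202 = 1.35730
  30–34: 5 × 0.1144 × 0.9004 = 0.51503
  35–39: 5 × 0.0218 × 0.8963 = 0.09770
  40–44: 5 × 0.0018 × 0.8912 = 0.00802
  45–49: 5 × 0.0001 × 0.8743 = 0.00044
Sum = 3.62891
NRR = 0.48780 × 3.62891 = 1.77018

1.770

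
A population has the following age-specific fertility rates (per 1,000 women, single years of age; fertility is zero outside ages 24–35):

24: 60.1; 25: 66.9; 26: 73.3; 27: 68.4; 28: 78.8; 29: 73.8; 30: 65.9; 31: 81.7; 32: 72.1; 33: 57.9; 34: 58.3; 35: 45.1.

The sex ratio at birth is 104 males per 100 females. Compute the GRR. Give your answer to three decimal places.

Proportion female at birth = 100 / (100 + 104) = 0.49020.
Sum of ASFRs = 60.1 + 66.9 + 73.3 + 68.4 + 78.8 + 73.8 + 65.9 + 81.7 + 72.1 + 57.9 + 58.3 + 45.1 = 802.3
TFR = 802.3 / 1000 = 0.8023
GRR = 0.49020 × 0.8023 = 0.39329

0.393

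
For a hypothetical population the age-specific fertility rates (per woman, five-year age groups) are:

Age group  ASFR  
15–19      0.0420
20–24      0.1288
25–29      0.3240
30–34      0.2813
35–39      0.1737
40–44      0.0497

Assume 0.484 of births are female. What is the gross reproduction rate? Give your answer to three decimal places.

Proportion female at birth = 0.484.
Sum of ASFRs = 0.0420 + 0.1288 + 0.3240 + 0.2813 + 0.1737 + 0.0497 = 0.9995
TFR = 5 × 0.9995 = 4.9975
GRR = 0.484 × 4.9975 = 2.41879

2.419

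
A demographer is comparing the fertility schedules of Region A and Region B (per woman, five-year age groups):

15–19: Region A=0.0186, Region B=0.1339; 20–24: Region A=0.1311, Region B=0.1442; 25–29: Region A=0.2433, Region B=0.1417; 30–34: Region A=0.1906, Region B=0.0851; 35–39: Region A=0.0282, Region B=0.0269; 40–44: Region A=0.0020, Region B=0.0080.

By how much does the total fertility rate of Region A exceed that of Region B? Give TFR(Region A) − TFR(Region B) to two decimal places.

Region A:
  Sum of ASFRs = 0.0186 + 0.1311 + 0.2433 + 0.1906 + 0.0282 + 0.0020 = 0.6138
  TFR = 5 × 0.6138 = 3.069
Region B:
  Sum of ASFRs = 0.1339 + 0.1442 + 0.1417 + 0.0851 + 0.0269 + 0.0080 = 0.5398
  TFR = 5 × 0.5398 = 2.699
Difference = 3.069 − 2.699 = 0.37

0.37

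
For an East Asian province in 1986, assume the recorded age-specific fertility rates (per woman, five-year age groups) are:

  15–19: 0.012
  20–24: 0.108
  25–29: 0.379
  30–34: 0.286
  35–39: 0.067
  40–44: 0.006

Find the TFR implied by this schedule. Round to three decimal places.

Sum of ASFRs = 0.012 + 0.108 + 0.379 + 0.286 + 0.067 + 0.006 = 0.858
TFR = 5 × 0.858 = 4.29

4.290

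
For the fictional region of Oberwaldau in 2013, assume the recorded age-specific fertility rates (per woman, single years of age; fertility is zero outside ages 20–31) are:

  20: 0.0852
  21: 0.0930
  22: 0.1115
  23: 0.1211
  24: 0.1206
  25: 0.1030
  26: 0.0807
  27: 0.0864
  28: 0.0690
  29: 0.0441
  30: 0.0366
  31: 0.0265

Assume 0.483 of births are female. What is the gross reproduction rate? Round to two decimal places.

Proportion female at birth = 0.483.
Sum of ASFRs = 0.0852 + 0.0930 + 0.1115 + 0.1211 + 0.1206 + 0.1030 + 0.0807 + 0.0864 + 0.0690 + 0.0441 + 0.0366 + 0.0265 = 0.9777
TFR = 0.9777
GRR = 0.483 × 0.9777 = 0.47223

0.47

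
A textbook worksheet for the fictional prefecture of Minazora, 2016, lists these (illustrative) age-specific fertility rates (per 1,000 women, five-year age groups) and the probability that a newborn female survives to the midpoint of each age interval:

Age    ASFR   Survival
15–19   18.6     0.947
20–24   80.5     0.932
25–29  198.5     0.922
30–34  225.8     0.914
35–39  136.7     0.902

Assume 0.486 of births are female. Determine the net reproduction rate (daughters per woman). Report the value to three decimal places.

Proportion female at birth = 0.486.
Weighting each age-specific rate by interval width and survival:
  15–19: 5 × 18.6/1000 × 0.947 = 0.08807
  20–24: 5 × 80.5/1000 × 0.932 = 0.37513
  25–29: 5 × 198.5/1000 × 0.922 = 0.91509
  30–34: 5 × 225.8/1000 × 0.914 = 1.03191
  35–39: 5 × 136.7/1000 × 0.902 = 0.61652
Sum = 3.02672
NRR = 0.486 × 3.02672 = 1.47099
NRR > 1, so each generation more than replaces itself.

1.471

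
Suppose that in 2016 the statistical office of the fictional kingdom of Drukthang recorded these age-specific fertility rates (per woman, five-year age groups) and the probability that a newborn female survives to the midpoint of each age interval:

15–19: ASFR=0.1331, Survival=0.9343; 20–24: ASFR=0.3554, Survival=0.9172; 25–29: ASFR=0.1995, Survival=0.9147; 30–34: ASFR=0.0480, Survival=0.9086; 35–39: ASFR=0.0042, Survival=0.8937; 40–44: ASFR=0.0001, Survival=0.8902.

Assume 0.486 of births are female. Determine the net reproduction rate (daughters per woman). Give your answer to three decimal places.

Proportion female at birth = 0.486.
Survival-weighted fertility by age (5·fₓ·Sₓ):
  15–19: 5 × 0.1331 × 0.9343 = 0.62178
  20–24: 5 × 0.3554 × 0.9172 = 1.62986
  25–29: 5 × 0.1995 × 0.9147 = 0.91241
  30–34: 5 × 0.0480 × 0.9086 = 0.21806
  35–39: 5 × 0.0042 × 0.8937 = 0.01877
  40–44: 5 × 0.0001 × 0.8902 = 0.00045
Sum = 3.40133
NRR = 0.486 × 3.40133 = 1.65305

1.653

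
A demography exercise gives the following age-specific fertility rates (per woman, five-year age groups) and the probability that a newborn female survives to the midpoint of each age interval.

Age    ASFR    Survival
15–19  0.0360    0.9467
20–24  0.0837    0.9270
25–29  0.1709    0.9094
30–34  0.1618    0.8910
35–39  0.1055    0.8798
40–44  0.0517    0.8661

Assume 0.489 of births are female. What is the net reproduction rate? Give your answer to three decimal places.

1.342

Proportion female at birth = 0.489.
Per-age-group product (5 × ASFR × survival probability):
  15–19: 5 × 0.0360 × 0.9467 = 0.17041
  20–24: 5 × 0.0837 × 0.9270 = 0.38795
  25–29: 5 × 0.1709 × 0.9094 = 0.77708
  30–34: 5 × 0.1618 × 0.8910 = 0.72082
  35–39: 5 × 0.1055 × 0.8798 = 0.46409
  40–44: 5 × 0.0517 × 0.8661 = 0.22389
Sum = 2.74424
NRR = 0.489 × 2.74424 = 1.34193
NRR > 1, so each generation more than replaces itself.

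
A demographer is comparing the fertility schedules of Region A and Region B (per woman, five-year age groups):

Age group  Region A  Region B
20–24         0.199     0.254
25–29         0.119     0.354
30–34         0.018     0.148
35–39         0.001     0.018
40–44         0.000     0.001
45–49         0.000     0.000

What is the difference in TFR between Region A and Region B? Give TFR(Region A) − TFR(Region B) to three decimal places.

Region A:
  Sum of ASFRs = 0.199 + 0.119 + 0.018 + 0.001 + 0.000 + 0.000 = 0.337
  TFR = 5 × 0.337 = 1.685
Region B:
  Sum of ASFRs = 0.254 + 0.354 + 0.148 + 0.018 + 0.001 + 0.000 = 0.775
  TFR = 5 × 0.775 = 3.875
Difference = 1.685 − 3.875 = -2.19

-2.190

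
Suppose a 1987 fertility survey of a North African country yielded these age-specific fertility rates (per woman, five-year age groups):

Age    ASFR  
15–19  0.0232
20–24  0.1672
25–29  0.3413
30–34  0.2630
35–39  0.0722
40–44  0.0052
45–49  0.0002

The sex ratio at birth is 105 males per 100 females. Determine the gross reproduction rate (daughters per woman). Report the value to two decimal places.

Proportion female at birth = 100 / (100 + 105) = 0.48780.
Sum of ASFRs = 0.0232 + 0.1672 + 0.3413 + 0.2630 + 0.0722 + 0.0052 + 0.0002 = 0.8723
TFR = 5 × 0.8723 = 4.3615
GRR = 0.48780 × 4.3615 = 2.12754

2.13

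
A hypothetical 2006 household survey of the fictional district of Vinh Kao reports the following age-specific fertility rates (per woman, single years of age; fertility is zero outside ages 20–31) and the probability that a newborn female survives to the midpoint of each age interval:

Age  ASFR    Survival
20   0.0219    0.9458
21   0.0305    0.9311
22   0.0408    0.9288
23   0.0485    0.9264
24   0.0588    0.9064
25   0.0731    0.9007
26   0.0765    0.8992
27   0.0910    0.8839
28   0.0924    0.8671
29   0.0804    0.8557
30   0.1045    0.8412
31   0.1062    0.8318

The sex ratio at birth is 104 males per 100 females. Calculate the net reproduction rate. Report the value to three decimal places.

0.356

Proportion female at birth = 100 / (100 + 104) = 0.49020.
Each age group contributes 1 × ASFR × survival:
  20: 1 × 0.0219 × 0.9458 = 0.02071
  21: 1 × 0.0305 × 0.9311 = 0.02840
  22: 1 × 0.0408 × 0.9288 = 0.03790
  23: 1 × 0.0485 × 0.9264 = 0.04493
  24: 1 × 0.0588 × 0.9064 = 0.05330
  25: 1 × 0.0731 × 0.9007 = 0.06584
  26: 1 × 0.0765 × 0.8992 = 0.06879
  27: 1 × 0.0910 × 0.8839 = 0.08043
  28: 1 × 0.0924 × 0.8671 = 0.08012
  29: 1 × 0.0804 × 0.8557 = 0.06880
  30: 1 × 0.1045 × 0.8412 = 0.08791
  31: 1 × 0.1062 × 0.8318 = 0.08834
Sum = 0.72547
NRR = 0.49020 × 0.72547 = 0.35563
An NRR under 1 implies long-run decline under these rates.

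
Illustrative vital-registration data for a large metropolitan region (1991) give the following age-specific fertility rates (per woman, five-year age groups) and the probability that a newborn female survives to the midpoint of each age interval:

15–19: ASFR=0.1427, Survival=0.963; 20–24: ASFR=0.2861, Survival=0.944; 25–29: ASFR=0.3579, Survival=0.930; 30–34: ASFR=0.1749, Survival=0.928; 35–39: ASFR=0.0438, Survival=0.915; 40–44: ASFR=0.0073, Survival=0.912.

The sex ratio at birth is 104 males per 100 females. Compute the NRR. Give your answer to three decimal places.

Proportion female at birth = 100 / (100 + 104) = 0.49020.
Survival-weighted fertility by age (5·fₓ·Sₓ):
  15–19: 5 × 0.1427 × 0.963 = 0.68710
  20–24: 5 × 0.2861 × 0.944 = 1.35039
  25–29: 5 × 0.3579 × 0.930 = 1.66424
  30–34: 5 × 0.1749 × 0.928 = 0.81154
  35–39: 5 × 0.0438 × 0.915 = 0.20039
  40–44: 5 × 0.0073 × 0.912 = 0.03329
Sum = 4.74695
NRR = 0.49020 × 4.74695 = 2.32695
An NRR exceeding 1 indicates intrinsic growth under these rates.

2.327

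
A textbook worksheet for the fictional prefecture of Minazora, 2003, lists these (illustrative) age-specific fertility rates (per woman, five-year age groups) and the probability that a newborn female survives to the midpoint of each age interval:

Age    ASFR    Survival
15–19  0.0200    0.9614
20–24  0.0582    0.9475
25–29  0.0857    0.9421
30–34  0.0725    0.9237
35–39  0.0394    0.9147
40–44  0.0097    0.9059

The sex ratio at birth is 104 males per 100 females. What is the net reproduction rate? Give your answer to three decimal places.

0.654

Proportion female at birth = 100 / (100 + 104) = 0.49020.
Each age group contributes 5 × ASFR × survival:
  15–19: 5 × 0.0200 × 0.9614 = 0.09614
  20–24: 5 × 0.0582 × 0.9475 = 0.27572
  25–29: 5 × 0.0857 × 0.9421 = 0.40369
  30–34: 5 × 0.0725 × 0.9237 = 0.33484
  35–39: 5 × 0.0394 × 0.9147 = 0.18020
  40–44: 5 × 0.0097 × 0.9059 = 0.04394
Sum = 1.33453
NRR = 0.49020 × 1.33453 = 0.65419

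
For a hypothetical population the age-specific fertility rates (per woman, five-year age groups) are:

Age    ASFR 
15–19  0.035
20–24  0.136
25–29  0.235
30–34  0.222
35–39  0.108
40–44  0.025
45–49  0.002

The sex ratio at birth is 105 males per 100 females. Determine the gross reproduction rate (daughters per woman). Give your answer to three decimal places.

1.861

Proportion female at birth = 100 / (100 + 105) = 0.48780.
Sum of ASFRs = 0.035 + 0.136 + 0.235 + 0.222 + 0.108 + 0.025 + 0.002 = 0.763
TFR = 5 × 0.763 = 3.815
GRR = 0.48780 × 3.815 = 1.86096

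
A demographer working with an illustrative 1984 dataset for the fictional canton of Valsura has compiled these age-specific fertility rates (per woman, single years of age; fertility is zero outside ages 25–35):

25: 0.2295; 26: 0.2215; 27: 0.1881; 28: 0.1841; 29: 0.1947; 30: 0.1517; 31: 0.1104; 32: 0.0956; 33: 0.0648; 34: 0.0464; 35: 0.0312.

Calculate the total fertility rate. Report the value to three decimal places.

Sum of ASFRs = 0.2295 + 0.2215 + 0.1881 + 0.1841 + 0.1947 + 0.1517 + 0.1104 + 0.0956 + 0.0648 + 0.0464 + 0.0312 = 1.5180
TFR = 1.518

1.518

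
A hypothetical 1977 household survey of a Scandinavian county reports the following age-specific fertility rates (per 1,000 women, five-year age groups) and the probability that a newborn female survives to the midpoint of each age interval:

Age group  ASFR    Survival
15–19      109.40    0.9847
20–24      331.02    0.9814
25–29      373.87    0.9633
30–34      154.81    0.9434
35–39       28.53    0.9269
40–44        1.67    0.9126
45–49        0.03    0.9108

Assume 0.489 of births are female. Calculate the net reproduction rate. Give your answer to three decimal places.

2.364

Proportion female at birth = 0.489.
Survival-weighted fertility by age (5·fₓ·Sₓ):
  15–19: 5 × 109.40/1000 × 0.9847 = 0.53863
  20–24: 5 × 331.02/1000 × 0.9814 = 1.62432
  25–29: 5 × 373.87/1000 × 0.9633 = 1.80074
  30–34: 5 × 154.81/1000 × 0.9434 = 0.73024
  35–39: 5 × 28.53/1000 × 0.9269 = 0.13222
  40–44: 5 × 1.67/1000 × 0.9126 = 0.00762
  45–49: 5 × 0.03/1000 × 0.9108 = 0.00014
Sum = 4.83391
NRR = 0.489 × 4.83391 = 2.36378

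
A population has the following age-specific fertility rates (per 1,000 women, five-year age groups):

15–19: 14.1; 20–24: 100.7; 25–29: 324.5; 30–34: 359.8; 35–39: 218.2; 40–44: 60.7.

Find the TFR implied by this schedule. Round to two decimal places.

5.39

Sum of ASFRs = 14.1 + 100.7 + 324.5 + 359.8 + 218.2 + 60.7 = 1078.0
TFR = 5 × 1078.0 / 1000 = 5.39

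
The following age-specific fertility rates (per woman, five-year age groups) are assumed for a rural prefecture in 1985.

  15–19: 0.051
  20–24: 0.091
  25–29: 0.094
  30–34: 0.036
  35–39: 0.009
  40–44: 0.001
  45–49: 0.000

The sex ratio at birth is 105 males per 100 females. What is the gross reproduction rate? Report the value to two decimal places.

0.69

Proportion female at birth = 100 / (100 + 105) = 0.48780.
Sum of ASFRs = 0.051 + 0.091 + 0.094 + 0.036 + 0.009 + 0.001 + 0.000 = 0.282
TFR = 5 × 0.282 = 1.41
GRR = 0.48780 × 1.41 = 0.68780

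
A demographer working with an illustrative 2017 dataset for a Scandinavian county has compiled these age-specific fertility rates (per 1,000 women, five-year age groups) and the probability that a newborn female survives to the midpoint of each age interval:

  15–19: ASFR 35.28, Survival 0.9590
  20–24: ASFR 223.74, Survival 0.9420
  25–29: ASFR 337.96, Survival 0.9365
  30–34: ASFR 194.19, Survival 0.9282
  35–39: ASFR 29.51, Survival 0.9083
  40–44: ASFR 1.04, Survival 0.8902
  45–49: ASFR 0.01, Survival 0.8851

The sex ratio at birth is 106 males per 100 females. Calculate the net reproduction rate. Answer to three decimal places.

1.867

Proportion female at birth = 100 / (100 + 106) = 0.48544.
Each age group contributes 5 × ASFR × survival:
  15–19: 5 × 35.28/1000 × 0.9590 = 0.16917
  20–24: 5 × 223.74/1000 × 0.9420 = 1.05382
  25–29: 5 × 337.96/1000 × 0.9365 = 1.58250
  30–34: 5 × 194.19/1000 × 0.9282 = 0.90124
  35–39: 5 × 29.51/1000 × 0.9083 = 0.13402
  40–44: 5 × 1.04/1000 × 0.8902 = 0.00463
  45–49: 5 × 0.01/1000 × 0.8851 = 0.00004
Sum = 3.84542
NRR = 0.48544 × 3.84542 = 1.86672
With NRR above 1 the population is above replacement fertility.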